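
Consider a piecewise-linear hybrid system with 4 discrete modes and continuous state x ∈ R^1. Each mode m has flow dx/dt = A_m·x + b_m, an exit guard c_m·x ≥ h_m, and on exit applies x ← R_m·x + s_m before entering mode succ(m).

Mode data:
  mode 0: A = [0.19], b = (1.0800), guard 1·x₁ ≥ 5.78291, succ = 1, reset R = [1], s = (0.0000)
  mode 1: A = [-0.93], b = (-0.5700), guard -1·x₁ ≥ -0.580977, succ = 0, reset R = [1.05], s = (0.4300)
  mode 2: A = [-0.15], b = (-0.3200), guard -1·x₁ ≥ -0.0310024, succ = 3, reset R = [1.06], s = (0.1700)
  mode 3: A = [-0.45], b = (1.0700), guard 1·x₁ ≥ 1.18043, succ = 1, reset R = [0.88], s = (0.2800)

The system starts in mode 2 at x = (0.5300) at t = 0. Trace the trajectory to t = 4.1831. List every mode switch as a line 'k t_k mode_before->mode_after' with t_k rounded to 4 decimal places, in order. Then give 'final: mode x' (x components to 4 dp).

1 1.3831 2->3
2 2.7095 3->1
3 3.2269 1->0
final: 0 2.3797

Mode 2: guard c·x = -0.0310 hit at Δt = 1.3831 (t = 1.3831), x⁻ = (0.0310) → reset → x⁺ = (0.2029), jump to mode 3
Mode 3: guard c·x = 1.1804 hit at Δt = 1.3264 (t = 2.7095), x⁻ = (1.1804) → reset → x⁺ = (1.3188), jump to mode 1
Mode 1: guard c·x = -0.5810 hit at Δt = 0.5174 (t = 3.2269), x⁻ = (0.5810) → reset → x⁺ = (1.0400), jump to mode 0
Mode 0: flow for 0.9562 to horizon, guard not reached → x = (2.3797)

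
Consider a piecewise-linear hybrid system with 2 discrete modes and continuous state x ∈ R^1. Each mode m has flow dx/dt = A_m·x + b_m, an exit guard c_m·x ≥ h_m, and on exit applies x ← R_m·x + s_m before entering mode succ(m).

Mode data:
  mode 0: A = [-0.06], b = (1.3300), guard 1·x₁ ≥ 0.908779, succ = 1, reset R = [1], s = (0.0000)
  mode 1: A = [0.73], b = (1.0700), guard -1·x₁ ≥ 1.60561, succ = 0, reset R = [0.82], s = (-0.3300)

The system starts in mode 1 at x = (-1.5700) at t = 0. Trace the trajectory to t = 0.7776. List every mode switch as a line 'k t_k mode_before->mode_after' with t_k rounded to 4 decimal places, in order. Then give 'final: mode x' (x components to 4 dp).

1 0.4025 1->0
final: 0 -1.1167

Mode 1: guard c·x = 1.6056 hit at Δt = 0.4025 (t = 0.4025), x⁻ = (-1.6056) → reset → x⁺ = (-1.6466), jump to mode 0
Mode 0: flow for 0.3751 to horizon, guard not reached → x = (-1.1167)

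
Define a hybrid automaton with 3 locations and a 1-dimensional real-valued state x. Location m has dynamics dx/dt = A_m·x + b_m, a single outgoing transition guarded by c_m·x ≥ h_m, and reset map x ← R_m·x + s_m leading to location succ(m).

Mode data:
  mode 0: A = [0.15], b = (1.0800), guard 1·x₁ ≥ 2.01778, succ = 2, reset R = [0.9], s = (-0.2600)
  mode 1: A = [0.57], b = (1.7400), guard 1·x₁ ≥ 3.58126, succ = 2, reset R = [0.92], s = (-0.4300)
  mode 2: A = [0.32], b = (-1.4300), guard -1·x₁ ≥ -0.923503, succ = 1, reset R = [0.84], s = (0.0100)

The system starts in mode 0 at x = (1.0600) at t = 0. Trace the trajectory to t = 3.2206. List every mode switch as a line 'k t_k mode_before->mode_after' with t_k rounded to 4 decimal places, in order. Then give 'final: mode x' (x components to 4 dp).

Mode 0: guard c·x = 2.0178 hit at Δt = 0.7314 (t = 0.7314), x⁻ = (2.0178) → reset → x⁺ = (1.5560), jump to mode 2
Mode 2: guard c·x = -0.9235 hit at Δt = 0.6141 (t = 1.3455), x⁻ = (0.9235) → reset → x⁺ = (0.7857), jump to mode 1
Mode 1: guard c·x = 3.5813 hit at Δt = 0.9599 (t = 2.3054), x⁻ = (3.5813) → reset → x⁺ = (2.8648), jump to mode 2
Mode 2: flow for 0.9152 to horizon, guard not reached → x = (2.3190)

1 0.7314 0->2
2 1.3455 2->1
3 2.3054 1->2
final: 2 2.3190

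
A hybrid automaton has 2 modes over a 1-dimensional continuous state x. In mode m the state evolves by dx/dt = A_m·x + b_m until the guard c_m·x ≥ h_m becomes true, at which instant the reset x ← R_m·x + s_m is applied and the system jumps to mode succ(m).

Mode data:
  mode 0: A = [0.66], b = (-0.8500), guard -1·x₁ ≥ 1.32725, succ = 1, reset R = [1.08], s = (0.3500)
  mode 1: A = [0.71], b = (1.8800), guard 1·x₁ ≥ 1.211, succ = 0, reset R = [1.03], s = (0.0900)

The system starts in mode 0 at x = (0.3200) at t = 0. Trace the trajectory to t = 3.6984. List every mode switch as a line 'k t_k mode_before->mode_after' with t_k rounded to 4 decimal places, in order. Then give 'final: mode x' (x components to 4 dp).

Mode 0: guard c·x = 1.3273 hit at Δt = 1.5060 (t = 1.5060), x⁻ = (-1.3273) → reset → x⁺ = (-1.0834), jump to mode 1
Mode 1: guard c·x = 1.2110 hit at Δt = 1.2716 (t = 2.7776), x⁻ = (1.2110) → reset → x⁺ = (1.3373), jump to mode 0
Mode 0: flow for 0.9208 to horizon, guard not reached → x = (1.3787)

1 1.5060 0->1
2 2.7776 1->0
final: 0 1.3787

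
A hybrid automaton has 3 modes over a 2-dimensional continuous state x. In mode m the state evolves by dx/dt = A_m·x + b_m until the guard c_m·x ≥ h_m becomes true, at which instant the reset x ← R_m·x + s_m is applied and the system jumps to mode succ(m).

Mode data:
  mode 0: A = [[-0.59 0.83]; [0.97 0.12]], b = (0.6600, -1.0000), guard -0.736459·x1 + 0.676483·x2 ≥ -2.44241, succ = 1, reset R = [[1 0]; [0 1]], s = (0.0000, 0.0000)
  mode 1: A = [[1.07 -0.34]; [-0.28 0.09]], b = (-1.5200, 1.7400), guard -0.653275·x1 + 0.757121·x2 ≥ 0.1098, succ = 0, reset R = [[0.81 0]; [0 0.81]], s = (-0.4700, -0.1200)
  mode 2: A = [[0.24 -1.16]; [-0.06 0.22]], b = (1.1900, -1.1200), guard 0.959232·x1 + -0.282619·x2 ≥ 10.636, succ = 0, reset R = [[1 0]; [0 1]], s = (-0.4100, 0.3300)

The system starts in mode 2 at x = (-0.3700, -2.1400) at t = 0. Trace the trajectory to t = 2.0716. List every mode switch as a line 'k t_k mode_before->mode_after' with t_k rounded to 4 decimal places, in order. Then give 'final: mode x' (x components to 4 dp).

1 1.5587 2->0
final: 0 5.6880 -2.3130

Mode 2: guard c·x = 10.6360 hit at Δt = 1.5587 (t = 1.5587), x⁻ = (9.4719, -5.4851) → reset → x⁺ = (9.0619, -5.1551), jump to mode 0
Mode 0: flow for 0.5129 to horizon, guard not reached → x = (5.6880, -2.3130)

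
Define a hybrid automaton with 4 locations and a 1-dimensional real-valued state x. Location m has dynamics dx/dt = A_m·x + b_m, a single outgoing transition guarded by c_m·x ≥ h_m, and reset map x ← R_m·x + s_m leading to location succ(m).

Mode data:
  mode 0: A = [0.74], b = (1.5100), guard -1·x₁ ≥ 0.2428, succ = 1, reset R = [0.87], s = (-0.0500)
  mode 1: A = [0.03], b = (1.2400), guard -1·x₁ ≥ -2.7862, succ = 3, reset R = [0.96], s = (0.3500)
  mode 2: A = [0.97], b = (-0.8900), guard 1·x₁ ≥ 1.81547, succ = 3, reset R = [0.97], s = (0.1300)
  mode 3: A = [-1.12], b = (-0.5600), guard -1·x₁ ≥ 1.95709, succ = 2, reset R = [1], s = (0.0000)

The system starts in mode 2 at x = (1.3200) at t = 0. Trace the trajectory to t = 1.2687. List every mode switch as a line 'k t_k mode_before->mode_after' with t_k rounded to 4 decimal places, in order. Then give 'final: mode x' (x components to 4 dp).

Mode 2: guard c·x = 1.8155 hit at Δt = 0.8273 (t = 0.8273), x⁻ = (1.8155) → reset → x⁺ = (1.8910), jump to mode 3
Mode 3: flow for 0.4414 to horizon, guard not reached → x = (0.9584)

1 0.8273 2->3
final: 3 0.9584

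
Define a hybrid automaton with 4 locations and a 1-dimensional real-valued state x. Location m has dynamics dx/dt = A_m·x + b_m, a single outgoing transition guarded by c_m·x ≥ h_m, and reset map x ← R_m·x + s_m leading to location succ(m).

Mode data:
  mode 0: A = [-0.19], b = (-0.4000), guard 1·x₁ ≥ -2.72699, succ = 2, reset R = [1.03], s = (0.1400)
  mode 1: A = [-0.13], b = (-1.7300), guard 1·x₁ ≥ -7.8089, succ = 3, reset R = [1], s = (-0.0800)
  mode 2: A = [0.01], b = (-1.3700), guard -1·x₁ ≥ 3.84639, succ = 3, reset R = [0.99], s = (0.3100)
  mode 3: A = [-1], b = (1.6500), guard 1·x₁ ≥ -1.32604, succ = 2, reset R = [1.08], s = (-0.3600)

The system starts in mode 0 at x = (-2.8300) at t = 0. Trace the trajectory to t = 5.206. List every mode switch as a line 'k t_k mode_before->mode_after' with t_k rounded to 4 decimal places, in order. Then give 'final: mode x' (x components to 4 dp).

Mode 0: guard c·x = -2.7270 hit at Δt = 0.8069 (t = 0.8069), x⁻ = (-2.7270) → reset → x⁺ = (-2.6688), jump to mode 2
Mode 2: guard c·x = 3.8464 hit at Δt = 0.8396 (t = 1.6465), x⁻ = (-3.8464) → reset → x⁺ = (-3.4979), jump to mode 3
Mode 3: guard c·x = -1.3260 hit at Δt = 0.5480 (t = 2.1945), x⁻ = (-1.3260) → reset → x⁺ = (-1.7921), jump to mode 2
Mode 2: guard c·x = 3.8464 hit at Δt = 1.4693 (t = 3.6637), x⁻ = (-3.8464) → reset → x⁺ = (-3.4979), jump to mode 3
Mode 3: guard c·x = -1.3260 hit at Δt = 0.5480 (t = 4.2117), x⁻ = (-1.3260) → reset → x⁺ = (-1.7921), jump to mode 2
Mode 2: flow for 0.9943 to horizon, guard not reached → x = (-3.1790)

1 0.8069 0->2
2 1.6465 2->3
3 2.1945 3->2
4 3.6637 2->3
5 4.2117 3->2
final: 2 -3.1790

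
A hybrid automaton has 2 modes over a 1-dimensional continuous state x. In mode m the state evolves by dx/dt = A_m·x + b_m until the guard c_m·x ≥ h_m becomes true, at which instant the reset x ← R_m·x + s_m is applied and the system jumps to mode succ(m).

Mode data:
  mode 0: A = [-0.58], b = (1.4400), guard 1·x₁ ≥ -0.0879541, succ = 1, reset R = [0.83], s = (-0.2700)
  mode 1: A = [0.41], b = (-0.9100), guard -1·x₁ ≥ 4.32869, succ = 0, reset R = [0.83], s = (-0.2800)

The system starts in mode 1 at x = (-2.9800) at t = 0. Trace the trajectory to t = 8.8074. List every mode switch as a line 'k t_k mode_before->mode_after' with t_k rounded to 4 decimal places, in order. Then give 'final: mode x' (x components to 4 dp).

Mode 1: guard c·x = 4.3287 hit at Δt = 0.5625 (t = 0.5625), x⁻ = (-4.3287) → reset → x⁺ = (-3.8728), jump to mode 0
Mode 0: guard c·x = -0.0880 hit at Δt = 1.5606 (t = 2.1231), x⁻ = (-0.0880) → reset → x⁺ = (-0.3430), jump to mode 1
Mode 1: guard c·x = 4.3287 hit at Δt = 2.2883 (t = 4.4114), x⁻ = (-4.3287) → reset → x⁺ = (-3.8728), jump to mode 0
Mode 0: guard c·x = -0.0880 hit at Δt = 1.5606 (t = 5.9720), x⁻ = (-0.0880) → reset → x⁺ = (-0.3430), jump to mode 1
Mode 1: guard c·x = 4.3287 hit at Δt = 2.2883 (t = 8.2603), x⁻ = (-4.3287) → reset → x⁺ = (-3.8728), jump to mode 0
Mode 0: flow for 0.5471 to horizon, guard not reached → x = (-2.1447)

1 0.5625 1->0
2 2.1231 0->1
3 4.4114 1->0
4 5.9720 0->1
5 8.2603 1->0
final: 0 -2.1447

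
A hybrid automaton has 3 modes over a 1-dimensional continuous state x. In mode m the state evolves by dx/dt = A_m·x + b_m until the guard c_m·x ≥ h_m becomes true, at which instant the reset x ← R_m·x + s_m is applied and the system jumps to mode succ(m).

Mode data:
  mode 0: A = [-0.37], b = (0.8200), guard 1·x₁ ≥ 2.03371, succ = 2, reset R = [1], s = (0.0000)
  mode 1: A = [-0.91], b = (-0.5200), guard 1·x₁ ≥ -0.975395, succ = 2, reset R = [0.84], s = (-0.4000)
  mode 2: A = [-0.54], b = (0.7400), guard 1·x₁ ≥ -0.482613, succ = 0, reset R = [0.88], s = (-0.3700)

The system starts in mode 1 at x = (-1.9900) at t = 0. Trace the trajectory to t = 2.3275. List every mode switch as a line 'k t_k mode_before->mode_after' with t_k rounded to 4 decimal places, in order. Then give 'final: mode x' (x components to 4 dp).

1 1.3803 1->2
2 2.0002 2->0
final: 0 -0.4513

Mode 1: guard c·x = -0.9754 hit at Δt = 1.3803 (t = 1.3803), x⁻ = (-0.9754) → reset → x⁺ = (-1.2193), jump to mode 2
Mode 2: guard c·x = -0.4826 hit at Δt = 0.6199 (t = 2.0002), x⁻ = (-0.4826) → reset → x⁺ = (-0.7947), jump to mode 0
Mode 0: flow for 0.3273 to horizon, guard not reached → x = (-0.4513)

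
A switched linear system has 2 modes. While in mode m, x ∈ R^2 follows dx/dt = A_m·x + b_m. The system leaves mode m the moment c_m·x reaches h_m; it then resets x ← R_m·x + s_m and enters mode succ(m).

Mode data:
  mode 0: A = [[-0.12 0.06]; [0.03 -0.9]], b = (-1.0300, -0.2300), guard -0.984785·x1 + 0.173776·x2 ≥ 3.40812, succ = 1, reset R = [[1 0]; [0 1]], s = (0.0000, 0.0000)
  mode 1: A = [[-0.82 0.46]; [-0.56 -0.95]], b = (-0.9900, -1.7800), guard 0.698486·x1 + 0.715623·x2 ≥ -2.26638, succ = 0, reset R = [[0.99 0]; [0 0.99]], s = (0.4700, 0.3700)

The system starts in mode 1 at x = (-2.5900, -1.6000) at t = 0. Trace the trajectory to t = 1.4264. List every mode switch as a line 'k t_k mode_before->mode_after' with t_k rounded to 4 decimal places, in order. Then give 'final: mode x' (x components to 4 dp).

1 0.8300 1->0
final: 0 -2.2386 -0.4852

Mode 1: guard c·x = -2.2664 hit at Δt = 0.8300 (t = 0.8300), x⁻ = (-2.2404, -0.9803) → reset → x⁺ = (-1.7480, -0.6005), jump to mode 0
Mode 0: flow for 0.5964 to horizon, guard not reached → x = (-2.2386, -0.4852)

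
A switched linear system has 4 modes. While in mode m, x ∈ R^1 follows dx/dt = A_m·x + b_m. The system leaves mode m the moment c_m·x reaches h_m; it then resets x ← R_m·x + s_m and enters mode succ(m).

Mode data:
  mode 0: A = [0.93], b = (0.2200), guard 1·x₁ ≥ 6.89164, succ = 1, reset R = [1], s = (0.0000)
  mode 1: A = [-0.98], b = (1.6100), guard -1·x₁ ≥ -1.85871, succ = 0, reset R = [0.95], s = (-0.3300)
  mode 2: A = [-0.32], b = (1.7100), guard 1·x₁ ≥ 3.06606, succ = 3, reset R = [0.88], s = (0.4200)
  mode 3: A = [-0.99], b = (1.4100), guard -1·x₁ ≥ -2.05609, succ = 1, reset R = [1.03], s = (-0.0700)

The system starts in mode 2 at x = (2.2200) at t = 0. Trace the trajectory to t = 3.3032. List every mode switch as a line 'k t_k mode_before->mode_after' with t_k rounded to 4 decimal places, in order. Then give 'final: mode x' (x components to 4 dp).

1 0.9871 2->3
2 1.9832 3->1
3 2.6251 1->0
final: 0 2.9054

Mode 2: guard c·x = 3.0661 hit at Δt = 0.9871 (t = 0.9871), x⁻ = (3.0661) → reset → x⁺ = (3.1181), jump to mode 3
Mode 3: guard c·x = -2.0561 hit at Δt = 0.9961 (t = 1.9832), x⁻ = (2.0561) → reset → x⁺ = (2.0478), jump to mode 1
Mode 1: guard c·x = -1.8587 hit at Δt = 0.6419 (t = 2.6251), x⁻ = (1.8587) → reset → x⁺ = (1.4358), jump to mode 0
Mode 0: flow for 0.6781 to horizon, guard not reached → x = (2.9054)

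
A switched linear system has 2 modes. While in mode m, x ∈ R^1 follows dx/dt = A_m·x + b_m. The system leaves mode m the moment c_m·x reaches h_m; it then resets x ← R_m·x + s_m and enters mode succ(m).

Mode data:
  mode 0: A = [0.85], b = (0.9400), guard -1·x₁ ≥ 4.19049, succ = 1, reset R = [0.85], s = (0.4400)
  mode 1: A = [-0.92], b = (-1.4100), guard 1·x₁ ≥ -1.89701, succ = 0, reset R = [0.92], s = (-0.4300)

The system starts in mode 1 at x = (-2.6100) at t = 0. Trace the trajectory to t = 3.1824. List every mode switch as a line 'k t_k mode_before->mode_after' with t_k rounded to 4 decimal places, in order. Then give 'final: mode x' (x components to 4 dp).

1 1.1783 1->0
2 2.4246 0->1
final: 1 -2.3241

Mode 1: guard c·x = -1.8970 hit at Δt = 1.1783 (t = 1.1783), x⁻ = (-1.8970) → reset → x⁺ = (-2.1752), jump to mode 0
Mode 0: guard c·x = 4.1905 hit at Δt = 1.2463 (t = 2.4246), x⁻ = (-4.1905) → reset → x⁺ = (-3.1219), jump to mode 1
Mode 1: flow for 0.7578 to horizon, guard not reached → x = (-2.3241)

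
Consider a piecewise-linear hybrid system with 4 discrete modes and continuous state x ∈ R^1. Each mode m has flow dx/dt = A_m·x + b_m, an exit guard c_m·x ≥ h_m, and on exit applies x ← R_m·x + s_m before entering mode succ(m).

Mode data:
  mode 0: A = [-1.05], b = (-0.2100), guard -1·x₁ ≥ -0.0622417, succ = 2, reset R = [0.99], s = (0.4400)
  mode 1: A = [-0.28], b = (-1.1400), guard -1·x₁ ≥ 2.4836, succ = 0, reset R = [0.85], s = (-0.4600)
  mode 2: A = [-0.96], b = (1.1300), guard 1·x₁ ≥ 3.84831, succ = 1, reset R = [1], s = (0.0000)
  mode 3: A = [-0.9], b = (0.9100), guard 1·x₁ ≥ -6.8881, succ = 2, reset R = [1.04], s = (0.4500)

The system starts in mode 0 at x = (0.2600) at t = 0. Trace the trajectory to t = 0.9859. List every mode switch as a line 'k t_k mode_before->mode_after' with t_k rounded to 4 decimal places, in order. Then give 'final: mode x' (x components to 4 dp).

Mode 0: guard c·x = -0.0622 hit at Δt = 0.5352 (t = 0.5352), x⁻ = (0.0622) → reset → x⁺ = (0.5016), jump to mode 2
Mode 2: flow for 0.4507 to horizon, guard not reached → x = (0.7389)

1 0.5352 0->2
final: 2 0.7389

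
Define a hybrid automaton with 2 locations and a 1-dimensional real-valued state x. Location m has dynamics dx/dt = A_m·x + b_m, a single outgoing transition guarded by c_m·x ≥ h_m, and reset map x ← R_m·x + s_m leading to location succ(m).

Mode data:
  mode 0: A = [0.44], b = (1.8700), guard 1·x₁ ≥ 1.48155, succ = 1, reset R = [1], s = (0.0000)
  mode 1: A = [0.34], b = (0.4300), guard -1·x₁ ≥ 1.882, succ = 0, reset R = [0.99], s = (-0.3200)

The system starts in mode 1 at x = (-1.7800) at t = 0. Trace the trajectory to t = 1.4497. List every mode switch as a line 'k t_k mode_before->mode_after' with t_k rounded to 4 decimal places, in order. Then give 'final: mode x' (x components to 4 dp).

Mode 1: guard c·x = 1.8820 hit at Δt = 0.5312 (t = 0.5312), x⁻ = (-1.8820) → reset → x⁺ = (-2.1832), jump to mode 0
Mode 0: flow for 0.9185 to horizon, guard not reached → x = (-1.1539)

1 0.5312 1->0
final: 0 -1.1539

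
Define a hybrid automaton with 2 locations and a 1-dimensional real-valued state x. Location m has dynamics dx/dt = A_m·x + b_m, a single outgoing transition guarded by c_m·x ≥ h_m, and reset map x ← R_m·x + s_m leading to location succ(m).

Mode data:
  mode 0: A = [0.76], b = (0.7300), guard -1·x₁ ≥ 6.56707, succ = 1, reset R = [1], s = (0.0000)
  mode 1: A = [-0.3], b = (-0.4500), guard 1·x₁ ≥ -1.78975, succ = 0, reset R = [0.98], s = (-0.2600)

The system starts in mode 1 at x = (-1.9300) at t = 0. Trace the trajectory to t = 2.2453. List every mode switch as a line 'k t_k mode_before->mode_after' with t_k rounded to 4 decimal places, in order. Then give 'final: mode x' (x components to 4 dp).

Mode 1: guard c·x = -1.7897 hit at Δt = 1.3159 (t = 1.3159), x⁻ = (-1.7898) → reset → x⁺ = (-2.0140), jump to mode 0
Mode 0: flow for 0.9294 to horizon, guard not reached → x = (-3.0954)

1 1.3159 1->0
final: 0 -3.0954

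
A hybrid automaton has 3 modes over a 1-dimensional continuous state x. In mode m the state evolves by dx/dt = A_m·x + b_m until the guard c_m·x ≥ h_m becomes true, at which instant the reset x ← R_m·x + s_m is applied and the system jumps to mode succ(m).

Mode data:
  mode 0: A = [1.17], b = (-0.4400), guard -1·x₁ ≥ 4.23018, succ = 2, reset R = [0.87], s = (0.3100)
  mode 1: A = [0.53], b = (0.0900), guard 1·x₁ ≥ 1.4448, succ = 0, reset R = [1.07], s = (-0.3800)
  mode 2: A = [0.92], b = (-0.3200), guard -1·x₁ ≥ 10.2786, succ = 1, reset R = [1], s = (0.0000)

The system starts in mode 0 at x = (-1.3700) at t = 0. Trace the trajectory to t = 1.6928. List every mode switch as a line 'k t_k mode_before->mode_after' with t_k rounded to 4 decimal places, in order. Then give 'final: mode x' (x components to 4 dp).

Mode 0: guard c·x = 4.2302 hit at Δt = 0.8291 (t = 0.8291), x⁻ = (-4.2302) → reset → x⁺ = (-3.3703), jump to mode 2
Mode 2: flow for 0.8637 to horizon, guard not reached → x = (-7.8824)

1 0.8291 0->2
final: 2 -7.8824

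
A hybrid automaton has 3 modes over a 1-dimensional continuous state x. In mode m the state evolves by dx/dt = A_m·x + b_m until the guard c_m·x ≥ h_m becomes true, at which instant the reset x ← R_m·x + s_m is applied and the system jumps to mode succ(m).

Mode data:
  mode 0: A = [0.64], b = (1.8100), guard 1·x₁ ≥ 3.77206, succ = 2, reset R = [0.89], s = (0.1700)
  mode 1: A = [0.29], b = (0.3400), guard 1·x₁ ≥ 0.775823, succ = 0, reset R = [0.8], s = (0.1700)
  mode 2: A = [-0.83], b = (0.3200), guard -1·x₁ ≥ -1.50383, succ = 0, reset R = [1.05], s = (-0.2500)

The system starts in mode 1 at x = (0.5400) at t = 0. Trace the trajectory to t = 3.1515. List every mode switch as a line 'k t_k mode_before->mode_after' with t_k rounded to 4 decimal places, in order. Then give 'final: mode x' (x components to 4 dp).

Mode 1: guard c·x = 0.7758 hit at Δt = 0.4449 (t = 0.4449), x⁻ = (0.7758) → reset → x⁺ = (0.7907), jump to mode 0
Mode 0: guard c·x = 3.7721 hit at Δt = 0.9390 (t = 1.3839), x⁻ = (3.7721) → reset → x⁺ = (3.5271), jump to mode 2
Mode 2: guard c·x = -1.5038 hit at Δt = 1.2445 (t = 2.6284), x⁻ = (1.5038) → reset → x⁺ = (1.3290), jump to mode 0
Mode 0: flow for 0.5231 to horizon, guard not reached → x = (2.9821)

1 0.4449 1->0
2 1.3839 0->2
3 2.6284 2->0
final: 0 2.9821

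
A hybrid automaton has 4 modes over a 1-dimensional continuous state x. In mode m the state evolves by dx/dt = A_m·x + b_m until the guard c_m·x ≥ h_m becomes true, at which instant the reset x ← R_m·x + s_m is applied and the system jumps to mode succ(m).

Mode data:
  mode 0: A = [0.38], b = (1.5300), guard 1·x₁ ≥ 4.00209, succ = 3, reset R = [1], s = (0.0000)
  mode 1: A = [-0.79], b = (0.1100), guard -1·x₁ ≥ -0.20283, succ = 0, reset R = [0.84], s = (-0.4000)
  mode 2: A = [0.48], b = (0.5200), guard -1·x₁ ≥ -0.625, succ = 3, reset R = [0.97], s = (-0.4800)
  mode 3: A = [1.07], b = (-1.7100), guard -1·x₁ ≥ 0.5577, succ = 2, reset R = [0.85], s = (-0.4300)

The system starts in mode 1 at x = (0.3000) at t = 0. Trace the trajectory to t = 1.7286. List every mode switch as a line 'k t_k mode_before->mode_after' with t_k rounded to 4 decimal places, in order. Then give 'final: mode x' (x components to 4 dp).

Mode 1: guard c·x = -0.2028 hit at Δt = 1.1740 (t = 1.1740), x⁻ = (0.2028) → reset → x⁺ = (-0.2296), jump to mode 0
Mode 0: flow for 0.5546 to horizon, guard not reached → x = (0.6611)

1 1.1740 1->0
final: 0 0.6611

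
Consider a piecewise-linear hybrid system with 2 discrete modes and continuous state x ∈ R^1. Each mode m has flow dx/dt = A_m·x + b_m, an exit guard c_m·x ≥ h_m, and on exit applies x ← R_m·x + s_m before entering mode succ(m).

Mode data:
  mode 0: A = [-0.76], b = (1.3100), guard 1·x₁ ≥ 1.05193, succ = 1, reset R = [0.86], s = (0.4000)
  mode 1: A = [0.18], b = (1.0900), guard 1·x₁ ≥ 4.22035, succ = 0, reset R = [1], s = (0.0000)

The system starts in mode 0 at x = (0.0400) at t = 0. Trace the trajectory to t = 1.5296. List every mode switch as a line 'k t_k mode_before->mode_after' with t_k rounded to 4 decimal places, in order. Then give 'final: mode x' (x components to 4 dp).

Mode 0: guard c·x = 1.0519 hit at Δt = 1.2090 (t = 1.2090), x⁻ = (1.0519) → reset → x⁺ = (1.3047), jump to mode 1
Mode 1: flow for 0.3206 to horizon, guard not reached → x = (1.7419)

1 1.2090 0->1
final: 1 1.7419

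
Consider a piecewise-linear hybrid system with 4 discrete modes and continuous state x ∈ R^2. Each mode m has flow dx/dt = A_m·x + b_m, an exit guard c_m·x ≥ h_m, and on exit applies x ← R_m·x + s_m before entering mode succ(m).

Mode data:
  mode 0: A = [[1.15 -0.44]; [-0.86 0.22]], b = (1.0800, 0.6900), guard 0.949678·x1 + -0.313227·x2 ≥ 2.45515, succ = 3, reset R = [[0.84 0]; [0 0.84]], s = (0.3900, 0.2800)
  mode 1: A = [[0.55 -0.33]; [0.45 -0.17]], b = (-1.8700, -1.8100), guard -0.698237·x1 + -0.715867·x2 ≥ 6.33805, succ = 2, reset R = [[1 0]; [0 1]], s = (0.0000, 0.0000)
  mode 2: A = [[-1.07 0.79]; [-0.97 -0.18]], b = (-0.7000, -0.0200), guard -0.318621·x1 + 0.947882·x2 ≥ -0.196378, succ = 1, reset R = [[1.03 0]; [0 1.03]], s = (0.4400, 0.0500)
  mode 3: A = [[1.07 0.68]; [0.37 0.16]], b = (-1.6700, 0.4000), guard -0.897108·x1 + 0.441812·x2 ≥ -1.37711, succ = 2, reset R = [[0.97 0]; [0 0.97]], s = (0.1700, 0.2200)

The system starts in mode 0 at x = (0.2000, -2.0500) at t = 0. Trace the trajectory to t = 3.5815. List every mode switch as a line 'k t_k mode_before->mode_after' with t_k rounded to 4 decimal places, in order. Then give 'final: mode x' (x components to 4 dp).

1 0.5233 0->3
2 1.4299 3->2
3 2.9363 2->1
final: 1 -1.6527 -1.7551

Mode 0: guard c·x = 2.4552 hit at Δt = 0.5233 (t = 0.5233), x⁻ = (1.8106, -2.3488) → reset → x⁺ = (1.9109, -1.6930), jump to mode 3
Mode 3: guard c·x = -1.3771 hit at Δt = 0.9066 (t = 1.4299), x⁻ = (1.0332, -1.0190) → reset → x⁺ = (1.1722, -0.7684), jump to mode 2
Mode 2: guard c·x = -0.1964 hit at Δt = 1.5064 (t = 2.9363), x⁻ = (-0.7454, -0.4577) → reset → x⁺ = (-0.3278, -0.4215), jump to mode 1
Mode 1: flow for 0.6452 to horizon, guard not reached → x = (-1.6527, -1.7551)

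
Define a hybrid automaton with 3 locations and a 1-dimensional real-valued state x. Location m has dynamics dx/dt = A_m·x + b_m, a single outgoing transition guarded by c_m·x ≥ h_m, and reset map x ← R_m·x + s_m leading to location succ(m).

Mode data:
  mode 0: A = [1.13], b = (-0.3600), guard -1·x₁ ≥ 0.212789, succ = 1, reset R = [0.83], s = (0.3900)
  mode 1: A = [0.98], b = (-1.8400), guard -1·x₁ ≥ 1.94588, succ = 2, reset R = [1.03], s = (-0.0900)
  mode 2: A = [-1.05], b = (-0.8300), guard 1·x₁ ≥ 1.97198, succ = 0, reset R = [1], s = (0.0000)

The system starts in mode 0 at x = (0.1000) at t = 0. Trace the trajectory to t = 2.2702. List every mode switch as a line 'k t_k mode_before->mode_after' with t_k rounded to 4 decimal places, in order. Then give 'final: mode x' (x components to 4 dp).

1 0.7861 0->1
2 1.6349 1->2
final: 2 -1.4596

Mode 0: guard c·x = 0.2128 hit at Δt = 0.7861 (t = 0.7861), x⁻ = (-0.2128) → reset → x⁺ = (0.2134), jump to mode 1
Mode 1: guard c·x = 1.9459 hit at Δt = 0.8488 (t = 1.6349), x⁻ = (-1.9459) → reset → x⁺ = (-2.0943), jump to mode 2
Mode 2: flow for 0.6353 to horizon, guard not reached → x = (-1.4596)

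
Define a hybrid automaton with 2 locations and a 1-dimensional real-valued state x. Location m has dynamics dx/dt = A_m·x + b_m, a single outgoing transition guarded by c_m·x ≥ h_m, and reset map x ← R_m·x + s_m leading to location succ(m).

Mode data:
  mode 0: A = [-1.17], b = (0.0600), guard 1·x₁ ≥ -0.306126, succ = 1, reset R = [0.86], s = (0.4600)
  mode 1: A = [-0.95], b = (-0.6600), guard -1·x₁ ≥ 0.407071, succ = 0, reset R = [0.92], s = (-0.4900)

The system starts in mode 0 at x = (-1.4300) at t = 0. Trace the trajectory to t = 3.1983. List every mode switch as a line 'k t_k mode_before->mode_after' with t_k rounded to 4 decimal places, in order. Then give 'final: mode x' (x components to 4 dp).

1 1.2152 0->1
2 2.4058 1->0
final: 0 -0.3110

Mode 0: guard c·x = -0.3061 hit at Δt = 1.2152 (t = 1.2152), x⁻ = (-0.3061) → reset → x⁺ = (0.1967), jump to mode 1
Mode 1: guard c·x = 0.4071 hit at Δt = 1.1906 (t = 2.4058), x⁻ = (-0.4071) → reset → x⁺ = (-0.8645), jump to mode 0
Mode 0: flow for 0.7925 to horizon, guard not reached → x = (-0.3110)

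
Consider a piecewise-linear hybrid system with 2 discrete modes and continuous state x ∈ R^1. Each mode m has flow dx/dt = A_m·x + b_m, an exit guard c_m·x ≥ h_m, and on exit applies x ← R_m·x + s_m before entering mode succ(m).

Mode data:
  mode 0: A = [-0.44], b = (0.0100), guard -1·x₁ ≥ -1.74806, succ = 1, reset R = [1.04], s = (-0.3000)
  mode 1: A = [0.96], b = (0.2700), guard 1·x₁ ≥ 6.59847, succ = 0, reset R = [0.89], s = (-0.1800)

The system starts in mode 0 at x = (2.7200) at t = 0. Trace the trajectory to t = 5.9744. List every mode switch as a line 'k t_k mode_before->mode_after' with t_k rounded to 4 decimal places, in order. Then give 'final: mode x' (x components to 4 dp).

1 1.0155 0->1
2 2.4126 1->0
3 5.1166 0->1
final: 1 3.8182

Mode 0: guard c·x = -1.7481 hit at Δt = 1.0155 (t = 1.0155), x⁻ = (1.7481) → reset → x⁺ = (1.5180), jump to mode 1
Mode 1: guard c·x = 6.5985 hit at Δt = 1.3971 (t = 2.4126), x⁻ = (6.5985) → reset → x⁺ = (5.6926), jump to mode 0
Mode 0: guard c·x = -1.7481 hit at Δt = 2.7040 (t = 5.1166), x⁻ = (1.7481) → reset → x⁺ = (1.5180), jump to mode 1
Mode 1: flow for 0.8578 to horizon, guard not reached → x = (3.8182)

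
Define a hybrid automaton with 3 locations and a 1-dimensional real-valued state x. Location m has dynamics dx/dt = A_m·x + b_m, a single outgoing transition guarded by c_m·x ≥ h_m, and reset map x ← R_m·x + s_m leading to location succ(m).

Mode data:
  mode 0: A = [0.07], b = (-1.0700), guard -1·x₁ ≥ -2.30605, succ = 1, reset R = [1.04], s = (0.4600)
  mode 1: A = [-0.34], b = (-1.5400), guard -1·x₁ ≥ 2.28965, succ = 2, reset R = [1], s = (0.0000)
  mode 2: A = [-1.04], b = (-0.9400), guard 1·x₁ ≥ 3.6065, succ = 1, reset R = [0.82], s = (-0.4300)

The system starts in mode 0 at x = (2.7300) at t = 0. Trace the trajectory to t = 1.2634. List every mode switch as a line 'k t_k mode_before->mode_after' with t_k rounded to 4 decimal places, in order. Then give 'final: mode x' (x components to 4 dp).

1 0.4744 0->1
final: 1 1.1200

Mode 0: guard c·x = -2.3060 hit at Δt = 0.4744 (t = 0.4744), x⁻ = (2.3060) → reset → x⁺ = (2.8583), jump to mode 1
Mode 1: flow for 0.7890 to horizon, guard not reached → x = (1.1200)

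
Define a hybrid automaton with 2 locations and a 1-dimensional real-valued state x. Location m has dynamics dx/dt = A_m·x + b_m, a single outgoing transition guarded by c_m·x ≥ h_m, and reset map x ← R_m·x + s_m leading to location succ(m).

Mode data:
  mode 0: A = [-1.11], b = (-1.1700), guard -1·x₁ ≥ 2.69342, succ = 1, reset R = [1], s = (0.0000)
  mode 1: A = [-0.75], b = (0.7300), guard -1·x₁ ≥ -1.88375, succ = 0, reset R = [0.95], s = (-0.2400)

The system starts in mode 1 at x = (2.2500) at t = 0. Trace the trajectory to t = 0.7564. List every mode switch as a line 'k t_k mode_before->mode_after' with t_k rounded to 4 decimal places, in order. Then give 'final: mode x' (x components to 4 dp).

1 0.4508 1->0
final: 0 0.8006

Mode 1: guard c·x = -1.8838 hit at Δt = 0.4508 (t = 0.4508), x⁻ = (1.8838) → reset → x⁺ = (1.5496), jump to mode 0
Mode 0: flow for 0.3056 to horizon, guard not reached → x = (0.8006)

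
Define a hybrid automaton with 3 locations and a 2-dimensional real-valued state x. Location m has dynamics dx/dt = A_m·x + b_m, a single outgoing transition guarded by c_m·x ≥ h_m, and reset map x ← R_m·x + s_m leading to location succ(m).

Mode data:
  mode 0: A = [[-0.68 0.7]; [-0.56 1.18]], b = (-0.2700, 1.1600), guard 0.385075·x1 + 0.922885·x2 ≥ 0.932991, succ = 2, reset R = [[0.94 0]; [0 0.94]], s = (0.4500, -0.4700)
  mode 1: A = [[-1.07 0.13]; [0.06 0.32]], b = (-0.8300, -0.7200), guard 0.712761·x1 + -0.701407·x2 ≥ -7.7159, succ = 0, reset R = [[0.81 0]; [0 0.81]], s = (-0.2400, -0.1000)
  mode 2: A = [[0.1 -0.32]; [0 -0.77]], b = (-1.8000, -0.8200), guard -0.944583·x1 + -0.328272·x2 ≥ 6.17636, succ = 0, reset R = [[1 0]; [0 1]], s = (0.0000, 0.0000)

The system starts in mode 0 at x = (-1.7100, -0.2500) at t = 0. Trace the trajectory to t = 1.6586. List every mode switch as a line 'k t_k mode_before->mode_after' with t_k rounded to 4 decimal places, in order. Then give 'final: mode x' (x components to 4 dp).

Mode 0: guard c·x = 0.9330 hit at Δt = 0.6634 (t = 0.6634), x⁻ = (-1.0209, 1.4369) → reset → x⁺ = (-0.5096, 0.8807), jump to mode 2
Mode 2: flow for 0.9952 to horizon, guard not reached → x = (-2.5478, -0.1608)

1 0.6634 0->2
final: 2 -2.5478 -0.1608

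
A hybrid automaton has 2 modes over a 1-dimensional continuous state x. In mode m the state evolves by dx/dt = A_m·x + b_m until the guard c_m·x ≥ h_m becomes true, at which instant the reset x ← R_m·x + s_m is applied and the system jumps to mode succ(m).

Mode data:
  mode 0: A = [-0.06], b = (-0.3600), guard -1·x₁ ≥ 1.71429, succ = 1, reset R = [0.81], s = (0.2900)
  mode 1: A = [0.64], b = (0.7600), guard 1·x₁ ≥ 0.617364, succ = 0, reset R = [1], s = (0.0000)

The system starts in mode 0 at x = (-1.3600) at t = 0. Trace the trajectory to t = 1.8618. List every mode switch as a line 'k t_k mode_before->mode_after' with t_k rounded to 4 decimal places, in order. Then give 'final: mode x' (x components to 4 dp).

Mode 0: guard c·x = 1.7143 hit at Δt = 1.3238 (t = 1.3238), x⁻ = (-1.7143) → reset → x⁺ = (-1.0986), jump to mode 1
Mode 1: flow for 0.5380 to horizon, guard not reached → x = (-1.0620)

1 1.3238 0->1
final: 1 -1.0620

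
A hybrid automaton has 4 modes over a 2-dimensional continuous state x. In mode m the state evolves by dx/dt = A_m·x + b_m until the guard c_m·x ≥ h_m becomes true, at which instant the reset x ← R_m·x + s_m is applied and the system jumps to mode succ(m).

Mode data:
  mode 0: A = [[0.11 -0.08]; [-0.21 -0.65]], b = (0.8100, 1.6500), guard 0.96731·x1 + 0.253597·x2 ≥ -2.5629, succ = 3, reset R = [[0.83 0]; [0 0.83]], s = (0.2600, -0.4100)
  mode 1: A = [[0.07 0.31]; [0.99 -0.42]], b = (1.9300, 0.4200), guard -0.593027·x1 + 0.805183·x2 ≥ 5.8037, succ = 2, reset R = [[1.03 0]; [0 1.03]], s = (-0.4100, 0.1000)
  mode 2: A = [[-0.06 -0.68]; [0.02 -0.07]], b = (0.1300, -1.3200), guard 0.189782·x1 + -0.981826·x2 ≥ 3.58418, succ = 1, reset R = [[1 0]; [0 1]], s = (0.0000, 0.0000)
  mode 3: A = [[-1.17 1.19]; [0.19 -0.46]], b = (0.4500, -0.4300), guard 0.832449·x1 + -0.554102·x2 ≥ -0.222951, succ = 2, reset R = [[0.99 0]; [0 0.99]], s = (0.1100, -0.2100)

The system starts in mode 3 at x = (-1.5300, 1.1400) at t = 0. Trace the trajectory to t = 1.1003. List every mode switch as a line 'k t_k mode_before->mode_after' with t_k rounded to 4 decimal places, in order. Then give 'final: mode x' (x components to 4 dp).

Mode 3: guard c·x = -0.2230 hit at Δt = 0.7699 (t = 0.7699), x⁻ = (0.0351, 0.4552) → reset → x⁺ = (0.1448, 0.2406), jump to mode 2
Mode 2: flow for 0.3304 to horizon, guard not reached → x = (0.1798, -0.1950)

1 0.7699 3->2
final: 2 0.1798 -0.1950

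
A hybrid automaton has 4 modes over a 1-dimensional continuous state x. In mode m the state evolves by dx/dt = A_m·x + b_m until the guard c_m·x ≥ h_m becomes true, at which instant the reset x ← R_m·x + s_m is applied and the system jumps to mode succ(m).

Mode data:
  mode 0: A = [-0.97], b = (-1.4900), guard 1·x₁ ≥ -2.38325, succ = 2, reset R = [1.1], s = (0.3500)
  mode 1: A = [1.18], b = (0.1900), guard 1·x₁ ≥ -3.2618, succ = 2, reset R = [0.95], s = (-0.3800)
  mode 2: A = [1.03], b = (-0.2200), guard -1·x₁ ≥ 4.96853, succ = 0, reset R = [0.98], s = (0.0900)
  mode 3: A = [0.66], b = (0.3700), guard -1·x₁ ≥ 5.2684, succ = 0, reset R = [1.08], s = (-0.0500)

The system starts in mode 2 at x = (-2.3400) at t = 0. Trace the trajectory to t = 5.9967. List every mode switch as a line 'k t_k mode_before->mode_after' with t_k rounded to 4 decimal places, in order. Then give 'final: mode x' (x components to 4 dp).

Mode 2: guard c·x = 4.9685 hit at Δt = 0.6871 (t = 0.6871), x⁻ = (-4.9685) → reset → x⁺ = (-4.7792), jump to mode 0
Mode 0: guard c·x = -2.3832 hit at Δt = 1.3839 (t = 2.0710), x⁻ = (-2.3833) → reset → x⁺ = (-2.2716), jump to mode 2
Mode 2: guard c·x = 4.9685 hit at Δt = 0.7135 (t = 2.7845), x⁻ = (-4.9685) → reset → x⁺ = (-4.7792), jump to mode 0
Mode 0: guard c·x = -2.3832 hit at Δt = 1.3839 (t = 4.1684), x⁻ = (-2.3833) → reset → x⁺ = (-2.2716), jump to mode 2
Mode 2: guard c·x = 4.9685 hit at Δt = 0.7135 (t = 4.8818), x⁻ = (-4.9685) → reset → x⁺ = (-4.7792), jump to mode 0
Mode 0: flow for 1.1149 to horizon, guard not reached → x = (-2.6359)

1 0.6871 2->0
2 2.0710 0->2
3 2.7845 2->0
4 4.1684 0->2
5 4.8818 2->0
final: 0 -2.6359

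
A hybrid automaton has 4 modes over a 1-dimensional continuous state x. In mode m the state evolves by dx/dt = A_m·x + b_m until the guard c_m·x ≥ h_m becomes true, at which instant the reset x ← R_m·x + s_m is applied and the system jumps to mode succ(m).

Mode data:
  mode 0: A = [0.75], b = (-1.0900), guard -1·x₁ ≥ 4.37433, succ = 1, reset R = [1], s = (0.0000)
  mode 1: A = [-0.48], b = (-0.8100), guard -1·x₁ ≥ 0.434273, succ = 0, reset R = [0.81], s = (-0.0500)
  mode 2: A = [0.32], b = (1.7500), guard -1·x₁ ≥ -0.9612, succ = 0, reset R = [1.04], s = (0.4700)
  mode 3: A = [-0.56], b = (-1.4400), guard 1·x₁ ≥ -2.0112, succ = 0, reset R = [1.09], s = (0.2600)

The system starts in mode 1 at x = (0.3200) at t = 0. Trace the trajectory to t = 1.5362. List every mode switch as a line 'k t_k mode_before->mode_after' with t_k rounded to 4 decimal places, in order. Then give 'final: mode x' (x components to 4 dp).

Mode 1: guard c·x = 0.4343 hit at Δt = 0.9816 (t = 0.9816), x⁻ = (-0.4343) → reset → x⁺ = (-0.4018), jump to mode 0
Mode 0: flow for 0.5546 to horizon, guard not reached → x = (-1.3586)

1 0.9816 1->0
final: 0 -1.3586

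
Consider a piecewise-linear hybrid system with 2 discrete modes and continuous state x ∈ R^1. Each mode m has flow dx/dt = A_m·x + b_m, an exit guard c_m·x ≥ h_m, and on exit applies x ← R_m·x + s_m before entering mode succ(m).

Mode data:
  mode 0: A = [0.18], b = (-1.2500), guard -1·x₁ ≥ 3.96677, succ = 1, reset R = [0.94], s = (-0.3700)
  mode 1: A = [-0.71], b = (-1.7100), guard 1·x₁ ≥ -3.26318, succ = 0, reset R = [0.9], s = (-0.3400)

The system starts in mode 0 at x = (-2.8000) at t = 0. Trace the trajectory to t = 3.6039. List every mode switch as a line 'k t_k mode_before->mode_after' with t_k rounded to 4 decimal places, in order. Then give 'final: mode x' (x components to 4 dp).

Mode 0: guard c·x = 3.9668 hit at Δt = 0.6283 (t = 0.6283), x⁻ = (-3.9668) → reset → x⁺ = (-4.0988), jump to mode 1
Mode 1: guard c·x = -3.2632 hit at Δt = 0.9604 (t = 1.5887), x⁻ = (-3.2632) → reset → x⁺ = (-3.2769), jump to mode 0
Mode 0: guard c·x = 3.9668 hit at Δt = 0.3629 (t = 1.9516), x⁻ = (-3.9668) → reset → x⁺ = (-4.0988), jump to mode 1
Mode 1: guard c·x = -3.2632 hit at Δt = 0.9604 (t = 2.9120), x⁻ = (-3.2632) → reset → x⁺ = (-3.2769), jump to mode 0
Mode 0: guard c·x = 3.9668 hit at Δt = 0.3629 (t = 3.2748), x⁻ = (-3.9668) → reset → x⁺ = (-4.0988), jump to mode 1
Mode 1: flow for 0.3291 to horizon, guard not reached → x = (-3.7466)

1 0.6283 0->1
2 1.5887 1->0
3 1.9516 0->1
4 2.9120 1->0
5 3.2748 0->1
final: 1 -3.7466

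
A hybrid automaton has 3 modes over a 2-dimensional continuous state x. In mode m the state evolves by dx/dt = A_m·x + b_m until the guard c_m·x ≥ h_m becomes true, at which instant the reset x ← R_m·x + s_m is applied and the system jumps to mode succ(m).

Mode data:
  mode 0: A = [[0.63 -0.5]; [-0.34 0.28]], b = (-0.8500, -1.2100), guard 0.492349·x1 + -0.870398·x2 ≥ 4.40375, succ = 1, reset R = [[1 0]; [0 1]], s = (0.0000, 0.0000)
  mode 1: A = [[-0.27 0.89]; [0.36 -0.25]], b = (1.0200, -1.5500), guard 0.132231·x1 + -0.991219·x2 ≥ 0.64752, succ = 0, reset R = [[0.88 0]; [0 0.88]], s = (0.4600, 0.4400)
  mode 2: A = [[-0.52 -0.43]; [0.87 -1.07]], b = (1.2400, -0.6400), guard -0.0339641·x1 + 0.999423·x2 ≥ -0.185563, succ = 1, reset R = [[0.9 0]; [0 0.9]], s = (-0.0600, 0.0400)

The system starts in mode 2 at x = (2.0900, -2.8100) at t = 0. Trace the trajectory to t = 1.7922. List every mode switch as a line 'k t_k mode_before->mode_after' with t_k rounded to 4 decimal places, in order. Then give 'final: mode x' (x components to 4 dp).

Mode 2: guard c·x = -0.1856 hit at Δt = 0.9578 (t = 0.9578), x⁻ = (2.5773, -0.0981) → reset → x⁺ = (2.2596, -0.0483), jump to mode 1
Mode 1: guard c·x = 0.6475 hit at Δt = 0.4365 (t = 1.3943), x⁻ = (2.3549, -0.3391) → reset → x⁺ = (2.5323, 0.1416), jump to mode 0
Mode 0: flow for 0.3979 to horizon, guard not reached → x = (2.9298, -0.7381)

1 0.9578 2->1
2 1.3943 1->0
final: 0 2.9298 -0.7381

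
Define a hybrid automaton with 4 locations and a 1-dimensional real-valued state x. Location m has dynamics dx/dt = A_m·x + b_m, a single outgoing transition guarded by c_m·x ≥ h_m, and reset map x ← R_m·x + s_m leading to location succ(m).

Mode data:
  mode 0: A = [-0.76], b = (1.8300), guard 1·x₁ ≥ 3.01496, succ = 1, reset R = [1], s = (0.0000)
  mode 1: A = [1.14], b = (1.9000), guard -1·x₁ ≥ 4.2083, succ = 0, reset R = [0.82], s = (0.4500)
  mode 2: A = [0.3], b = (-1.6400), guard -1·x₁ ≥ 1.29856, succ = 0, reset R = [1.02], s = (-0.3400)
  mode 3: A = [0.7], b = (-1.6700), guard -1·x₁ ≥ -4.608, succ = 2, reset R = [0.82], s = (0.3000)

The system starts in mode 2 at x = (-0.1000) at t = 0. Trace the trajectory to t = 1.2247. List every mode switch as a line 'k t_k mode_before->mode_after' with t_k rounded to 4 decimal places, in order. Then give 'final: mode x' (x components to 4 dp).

1 0.6500 2->0
final: 0 -0.2234

Mode 2: guard c·x = 1.2986 hit at Δt = 0.6500 (t = 0.6500), x⁻ = (-1.2986) → reset → x⁺ = (-1.6645), jump to mode 0
Mode 0: flow for 0.5747 to horizon, guard not reached → x = (-0.2234)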